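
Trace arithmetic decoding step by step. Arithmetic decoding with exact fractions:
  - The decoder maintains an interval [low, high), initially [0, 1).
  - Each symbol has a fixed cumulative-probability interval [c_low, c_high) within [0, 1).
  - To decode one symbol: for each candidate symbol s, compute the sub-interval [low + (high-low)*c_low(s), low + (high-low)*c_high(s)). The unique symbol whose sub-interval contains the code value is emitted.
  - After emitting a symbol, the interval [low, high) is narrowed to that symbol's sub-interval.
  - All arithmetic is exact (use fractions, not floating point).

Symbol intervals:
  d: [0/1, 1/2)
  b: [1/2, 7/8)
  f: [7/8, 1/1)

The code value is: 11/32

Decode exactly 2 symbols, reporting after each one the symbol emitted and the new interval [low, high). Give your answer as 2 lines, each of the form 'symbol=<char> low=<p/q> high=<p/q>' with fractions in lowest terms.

Step 1: interval [0/1, 1/1), width = 1/1 - 0/1 = 1/1
  'd': [0/1 + 1/1*0/1, 0/1 + 1/1*1/2) = [0/1, 1/2) <- contains code 11/32
  'b': [0/1 + 1/1*1/2, 0/1 + 1/1*7/8) = [1/2, 7/8)
  'f': [0/1 + 1/1*7/8, 0/1 + 1/1*1/1) = [7/8, 1/1)
  emit 'd', narrow to [0/1, 1/2)
Step 2: interval [0/1, 1/2), width = 1/2 - 0/1 = 1/2
  'd': [0/1 + 1/2*0/1, 0/1 + 1/2*1/2) = [0/1, 1/4)
  'b': [0/1 + 1/2*1/2, 0/1 + 1/2*7/8) = [1/4, 7/16) <- contains code 11/32
  'f': [0/1 + 1/2*7/8, 0/1 + 1/2*1/1) = [7/16, 1/2)
  emit 'b', narrow to [1/4, 7/16)

Answer: symbol=d low=0/1 high=1/2
symbol=b low=1/4 high=7/16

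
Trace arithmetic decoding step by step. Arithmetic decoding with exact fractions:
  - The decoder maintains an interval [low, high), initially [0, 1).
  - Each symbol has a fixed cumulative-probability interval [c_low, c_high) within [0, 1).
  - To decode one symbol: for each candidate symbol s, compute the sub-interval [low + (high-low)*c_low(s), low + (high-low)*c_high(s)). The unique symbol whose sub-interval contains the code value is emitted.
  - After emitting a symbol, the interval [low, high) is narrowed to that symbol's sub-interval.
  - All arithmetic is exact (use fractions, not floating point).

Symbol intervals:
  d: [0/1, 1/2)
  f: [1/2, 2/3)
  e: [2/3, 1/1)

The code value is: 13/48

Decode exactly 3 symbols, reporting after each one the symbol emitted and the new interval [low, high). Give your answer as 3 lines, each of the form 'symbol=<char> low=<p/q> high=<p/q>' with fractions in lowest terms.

Step 1: interval [0/1, 1/1), width = 1/1 - 0/1 = 1/1
  'd': [0/1 + 1/1*0/1, 0/1 + 1/1*1/2) = [0/1, 1/2) <- contains code 13/48
  'f': [0/1 + 1/1*1/2, 0/1 + 1/1*2/3) = [1/2, 2/3)
  'e': [0/1 + 1/1*2/3, 0/1 + 1/1*1/1) = [2/3, 1/1)
  emit 'd', narrow to [0/1, 1/2)
Step 2: interval [0/1, 1/2), width = 1/2 - 0/1 = 1/2
  'd': [0/1 + 1/2*0/1, 0/1 + 1/2*1/2) = [0/1, 1/4)
  'f': [0/1 + 1/2*1/2, 0/1 + 1/2*2/3) = [1/4, 1/3) <- contains code 13/48
  'e': [0/1 + 1/2*2/3, 0/1 + 1/2*1/1) = [1/3, 1/2)
  emit 'f', narrow to [1/4, 1/3)
Step 3: interval [1/4, 1/3), width = 1/3 - 1/4 = 1/12
  'd': [1/4 + 1/12*0/1, 1/4 + 1/12*1/2) = [1/4, 7/24) <- contains code 13/48
  'f': [1/4 + 1/12*1/2, 1/4 + 1/12*2/3) = [7/24, 11/36)
  'e': [1/4 + 1/12*2/3, 1/4 + 1/12*1/1) = [11/36, 1/3)
  emit 'd', narrow to [1/4, 7/24)

Answer: symbol=d low=0/1 high=1/2
symbol=f low=1/4 high=1/3
symbol=d low=1/4 high=7/24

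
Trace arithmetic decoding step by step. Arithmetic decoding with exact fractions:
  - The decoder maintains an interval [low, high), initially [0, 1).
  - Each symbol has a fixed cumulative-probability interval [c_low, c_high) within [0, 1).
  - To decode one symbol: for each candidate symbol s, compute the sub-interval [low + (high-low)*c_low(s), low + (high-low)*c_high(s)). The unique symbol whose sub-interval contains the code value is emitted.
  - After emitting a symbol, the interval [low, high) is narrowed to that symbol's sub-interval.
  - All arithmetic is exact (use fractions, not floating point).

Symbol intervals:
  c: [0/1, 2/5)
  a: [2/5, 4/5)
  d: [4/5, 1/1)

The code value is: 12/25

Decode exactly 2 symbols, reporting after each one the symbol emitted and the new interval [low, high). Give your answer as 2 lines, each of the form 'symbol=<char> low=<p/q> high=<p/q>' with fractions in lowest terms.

Answer: symbol=a low=2/5 high=4/5
symbol=c low=2/5 high=14/25

Derivation:
Step 1: interval [0/1, 1/1), width = 1/1 - 0/1 = 1/1
  'c': [0/1 + 1/1*0/1, 0/1 + 1/1*2/5) = [0/1, 2/5)
  'a': [0/1 + 1/1*2/5, 0/1 + 1/1*4/5) = [2/5, 4/5) <- contains code 12/25
  'd': [0/1 + 1/1*4/5, 0/1 + 1/1*1/1) = [4/5, 1/1)
  emit 'a', narrow to [2/5, 4/5)
Step 2: interval [2/5, 4/5), width = 4/5 - 2/5 = 2/5
  'c': [2/5 + 2/5*0/1, 2/5 + 2/5*2/5) = [2/5, 14/25) <- contains code 12/25
  'a': [2/5 + 2/5*2/5, 2/5 + 2/5*4/5) = [14/25, 18/25)
  'd': [2/5 + 2/5*4/5, 2/5 + 2/5*1/1) = [18/25, 4/5)
  emit 'c', narrow to [2/5, 14/25)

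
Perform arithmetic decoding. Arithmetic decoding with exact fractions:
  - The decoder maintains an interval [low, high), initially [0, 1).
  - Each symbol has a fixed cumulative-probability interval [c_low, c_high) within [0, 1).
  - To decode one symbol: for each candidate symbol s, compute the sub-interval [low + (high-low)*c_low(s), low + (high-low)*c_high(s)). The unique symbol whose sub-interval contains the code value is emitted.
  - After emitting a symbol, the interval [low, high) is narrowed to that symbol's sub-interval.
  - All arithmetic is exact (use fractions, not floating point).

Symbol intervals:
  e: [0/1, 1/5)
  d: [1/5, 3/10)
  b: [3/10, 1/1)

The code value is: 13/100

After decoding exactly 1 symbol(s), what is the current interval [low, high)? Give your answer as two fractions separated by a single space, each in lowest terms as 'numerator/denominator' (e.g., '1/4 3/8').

Answer: 0/1 1/5

Derivation:
Step 1: interval [0/1, 1/1), width = 1/1 - 0/1 = 1/1
  'e': [0/1 + 1/1*0/1, 0/1 + 1/1*1/5) = [0/1, 1/5) <- contains code 13/100
  'd': [0/1 + 1/1*1/5, 0/1 + 1/1*3/10) = [1/5, 3/10)
  'b': [0/1 + 1/1*3/10, 0/1 + 1/1*1/1) = [3/10, 1/1)
  emit 'e', narrow to [0/1, 1/5)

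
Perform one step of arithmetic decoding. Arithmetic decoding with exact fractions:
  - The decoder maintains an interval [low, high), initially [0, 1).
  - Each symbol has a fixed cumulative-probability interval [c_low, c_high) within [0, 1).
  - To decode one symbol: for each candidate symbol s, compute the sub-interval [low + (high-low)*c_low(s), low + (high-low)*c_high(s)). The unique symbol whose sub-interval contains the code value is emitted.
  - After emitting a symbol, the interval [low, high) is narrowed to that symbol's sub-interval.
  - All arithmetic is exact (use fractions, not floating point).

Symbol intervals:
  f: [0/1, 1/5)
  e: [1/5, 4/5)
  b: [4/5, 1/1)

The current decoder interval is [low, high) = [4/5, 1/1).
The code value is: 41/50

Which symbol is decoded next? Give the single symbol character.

Answer: f

Derivation:
Interval width = high − low = 1/1 − 4/5 = 1/5
Scaled code = (code − low) / width = (41/50 − 4/5) / 1/5 = 1/10
  f: [0/1, 1/5) ← scaled code falls here ✓
  e: [1/5, 4/5) 
  b: [4/5, 1/1) 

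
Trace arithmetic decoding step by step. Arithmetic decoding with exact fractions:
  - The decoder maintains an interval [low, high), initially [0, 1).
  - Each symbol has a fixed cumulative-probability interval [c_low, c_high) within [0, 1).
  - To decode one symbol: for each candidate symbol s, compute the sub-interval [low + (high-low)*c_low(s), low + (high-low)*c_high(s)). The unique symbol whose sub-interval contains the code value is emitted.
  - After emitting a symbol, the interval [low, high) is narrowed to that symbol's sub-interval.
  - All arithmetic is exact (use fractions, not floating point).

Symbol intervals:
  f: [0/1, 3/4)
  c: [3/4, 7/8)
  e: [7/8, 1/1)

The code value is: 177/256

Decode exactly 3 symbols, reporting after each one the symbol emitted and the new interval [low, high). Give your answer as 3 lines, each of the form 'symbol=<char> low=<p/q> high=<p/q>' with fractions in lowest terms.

Step 1: interval [0/1, 1/1), width = 1/1 - 0/1 = 1/1
  'f': [0/1 + 1/1*0/1, 0/1 + 1/1*3/4) = [0/1, 3/4) <- contains code 177/256
  'c': [0/1 + 1/1*3/4, 0/1 + 1/1*7/8) = [3/4, 7/8)
  'e': [0/1 + 1/1*7/8, 0/1 + 1/1*1/1) = [7/8, 1/1)
  emit 'f', narrow to [0/1, 3/4)
Step 2: interval [0/1, 3/4), width = 3/4 - 0/1 = 3/4
  'f': [0/1 + 3/4*0/1, 0/1 + 3/4*3/4) = [0/1, 9/16)
  'c': [0/1 + 3/4*3/4, 0/1 + 3/4*7/8) = [9/16, 21/32)
  'e': [0/1 + 3/4*7/8, 0/1 + 3/4*1/1) = [21/32, 3/4) <- contains code 177/256
  emit 'e', narrow to [21/32, 3/4)
Step 3: interval [21/32, 3/4), width = 3/4 - 21/32 = 3/32
  'f': [21/32 + 3/32*0/1, 21/32 + 3/32*3/4) = [21/32, 93/128) <- contains code 177/256
  'c': [21/32 + 3/32*3/4, 21/32 + 3/32*7/8) = [93/128, 189/256)
  'e': [21/32 + 3/32*7/8, 21/32 + 3/32*1/1) = [189/256, 3/4)
  emit 'f', narrow to [21/32, 93/128)

Answer: symbol=f low=0/1 high=3/4
symbol=e low=21/32 high=3/4
symbol=f low=21/32 high=93/128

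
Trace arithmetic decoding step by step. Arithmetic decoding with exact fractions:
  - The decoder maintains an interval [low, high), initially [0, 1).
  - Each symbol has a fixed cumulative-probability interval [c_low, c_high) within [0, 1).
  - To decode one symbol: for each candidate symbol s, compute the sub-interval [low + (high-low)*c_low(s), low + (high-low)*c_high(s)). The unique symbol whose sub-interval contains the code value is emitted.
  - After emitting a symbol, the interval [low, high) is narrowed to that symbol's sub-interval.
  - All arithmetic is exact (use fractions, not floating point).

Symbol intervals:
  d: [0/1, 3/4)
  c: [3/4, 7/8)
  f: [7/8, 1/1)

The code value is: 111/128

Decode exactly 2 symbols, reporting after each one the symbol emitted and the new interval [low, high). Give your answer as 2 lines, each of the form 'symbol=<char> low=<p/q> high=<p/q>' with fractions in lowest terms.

Step 1: interval [0/1, 1/1), width = 1/1 - 0/1 = 1/1
  'd': [0/1 + 1/1*0/1, 0/1 + 1/1*3/4) = [0/1, 3/4)
  'c': [0/1 + 1/1*3/4, 0/1 + 1/1*7/8) = [3/4, 7/8) <- contains code 111/128
  'f': [0/1 + 1/1*7/8, 0/1 + 1/1*1/1) = [7/8, 1/1)
  emit 'c', narrow to [3/4, 7/8)
Step 2: interval [3/4, 7/8), width = 7/8 - 3/4 = 1/8
  'd': [3/4 + 1/8*0/1, 3/4 + 1/8*3/4) = [3/4, 27/32)
  'c': [3/4 + 1/8*3/4, 3/4 + 1/8*7/8) = [27/32, 55/64)
  'f': [3/4 + 1/8*7/8, 3/4 + 1/8*1/1) = [55/64, 7/8) <- contains code 111/128
  emit 'f', narrow to [55/64, 7/8)

Answer: symbol=c low=3/4 high=7/8
symbol=f low=55/64 high=7/8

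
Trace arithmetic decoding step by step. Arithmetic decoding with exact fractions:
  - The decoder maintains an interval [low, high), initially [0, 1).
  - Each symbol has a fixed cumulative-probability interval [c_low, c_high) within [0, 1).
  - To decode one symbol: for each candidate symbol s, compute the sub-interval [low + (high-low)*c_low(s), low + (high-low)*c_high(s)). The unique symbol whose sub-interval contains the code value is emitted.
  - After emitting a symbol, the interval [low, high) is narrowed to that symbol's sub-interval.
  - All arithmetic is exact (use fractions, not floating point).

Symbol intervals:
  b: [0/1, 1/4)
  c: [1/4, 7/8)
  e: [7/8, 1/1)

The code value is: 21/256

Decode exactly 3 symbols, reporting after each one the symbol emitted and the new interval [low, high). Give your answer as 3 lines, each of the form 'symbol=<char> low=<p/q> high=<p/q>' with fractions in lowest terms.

Step 1: interval [0/1, 1/1), width = 1/1 - 0/1 = 1/1
  'b': [0/1 + 1/1*0/1, 0/1 + 1/1*1/4) = [0/1, 1/4) <- contains code 21/256
  'c': [0/1 + 1/1*1/4, 0/1 + 1/1*7/8) = [1/4, 7/8)
  'e': [0/1 + 1/1*7/8, 0/1 + 1/1*1/1) = [7/8, 1/1)
  emit 'b', narrow to [0/1, 1/4)
Step 2: interval [0/1, 1/4), width = 1/4 - 0/1 = 1/4
  'b': [0/1 + 1/4*0/1, 0/1 + 1/4*1/4) = [0/1, 1/16)
  'c': [0/1 + 1/4*1/4, 0/1 + 1/4*7/8) = [1/16, 7/32) <- contains code 21/256
  'e': [0/1 + 1/4*7/8, 0/1 + 1/4*1/1) = [7/32, 1/4)
  emit 'c', narrow to [1/16, 7/32)
Step 3: interval [1/16, 7/32), width = 7/32 - 1/16 = 5/32
  'b': [1/16 + 5/32*0/1, 1/16 + 5/32*1/4) = [1/16, 13/128) <- contains code 21/256
  'c': [1/16 + 5/32*1/4, 1/16 + 5/32*7/8) = [13/128, 51/256)
  'e': [1/16 + 5/32*7/8, 1/16 + 5/32*1/1) = [51/256, 7/32)
  emit 'b', narrow to [1/16, 13/128)

Answer: symbol=b low=0/1 high=1/4
symbol=c low=1/16 high=7/32
symbol=b low=1/16 high=13/128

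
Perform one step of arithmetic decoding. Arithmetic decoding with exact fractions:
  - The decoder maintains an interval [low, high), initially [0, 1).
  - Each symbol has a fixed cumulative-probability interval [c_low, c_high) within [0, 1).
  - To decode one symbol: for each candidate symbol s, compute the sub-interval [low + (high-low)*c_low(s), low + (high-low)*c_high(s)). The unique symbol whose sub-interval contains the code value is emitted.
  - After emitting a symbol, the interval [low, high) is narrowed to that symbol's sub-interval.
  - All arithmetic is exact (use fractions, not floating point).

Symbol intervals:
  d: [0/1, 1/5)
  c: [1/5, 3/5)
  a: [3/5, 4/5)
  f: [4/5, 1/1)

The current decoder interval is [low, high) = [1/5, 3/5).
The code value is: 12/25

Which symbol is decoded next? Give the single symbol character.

Interval width = high − low = 3/5 − 1/5 = 2/5
Scaled code = (code − low) / width = (12/25 − 1/5) / 2/5 = 7/10
  d: [0/1, 1/5) 
  c: [1/5, 3/5) 
  a: [3/5, 4/5) ← scaled code falls here ✓
  f: [4/5, 1/1) 

Answer: a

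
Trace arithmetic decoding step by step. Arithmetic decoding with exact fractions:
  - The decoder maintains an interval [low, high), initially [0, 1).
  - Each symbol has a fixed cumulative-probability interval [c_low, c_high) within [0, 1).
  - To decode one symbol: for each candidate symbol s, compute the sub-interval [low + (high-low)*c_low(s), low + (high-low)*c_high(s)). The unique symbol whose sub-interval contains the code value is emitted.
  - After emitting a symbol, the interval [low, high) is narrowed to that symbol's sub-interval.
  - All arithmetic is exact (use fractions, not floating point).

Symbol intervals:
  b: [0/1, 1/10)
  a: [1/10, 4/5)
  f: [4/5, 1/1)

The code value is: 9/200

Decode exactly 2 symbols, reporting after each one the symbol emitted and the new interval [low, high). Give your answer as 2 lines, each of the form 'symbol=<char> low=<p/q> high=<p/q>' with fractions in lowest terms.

Step 1: interval [0/1, 1/1), width = 1/1 - 0/1 = 1/1
  'b': [0/1 + 1/1*0/1, 0/1 + 1/1*1/10) = [0/1, 1/10) <- contains code 9/200
  'a': [0/1 + 1/1*1/10, 0/1 + 1/1*4/5) = [1/10, 4/5)
  'f': [0/1 + 1/1*4/5, 0/1 + 1/1*1/1) = [4/5, 1/1)
  emit 'b', narrow to [0/1, 1/10)
Step 2: interval [0/1, 1/10), width = 1/10 - 0/1 = 1/10
  'b': [0/1 + 1/10*0/1, 0/1 + 1/10*1/10) = [0/1, 1/100)
  'a': [0/1 + 1/10*1/10, 0/1 + 1/10*4/5) = [1/100, 2/25) <- contains code 9/200
  'f': [0/1 + 1/10*4/5, 0/1 + 1/10*1/1) = [2/25, 1/10)
  emit 'a', narrow to [1/100, 2/25)

Answer: symbol=b low=0/1 high=1/10
symbol=a low=1/100 high=2/25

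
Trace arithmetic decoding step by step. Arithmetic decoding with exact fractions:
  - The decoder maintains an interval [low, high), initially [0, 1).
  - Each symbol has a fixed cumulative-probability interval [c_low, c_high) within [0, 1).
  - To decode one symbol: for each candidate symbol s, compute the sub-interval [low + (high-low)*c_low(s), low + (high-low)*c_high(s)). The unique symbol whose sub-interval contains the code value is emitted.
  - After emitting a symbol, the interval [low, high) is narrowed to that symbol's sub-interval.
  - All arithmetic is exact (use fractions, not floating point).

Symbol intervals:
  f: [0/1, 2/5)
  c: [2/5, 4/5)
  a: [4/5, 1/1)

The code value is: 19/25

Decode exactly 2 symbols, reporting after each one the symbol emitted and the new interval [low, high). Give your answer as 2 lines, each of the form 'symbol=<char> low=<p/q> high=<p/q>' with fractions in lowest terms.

Answer: symbol=c low=2/5 high=4/5
symbol=a low=18/25 high=4/5

Derivation:
Step 1: interval [0/1, 1/1), width = 1/1 - 0/1 = 1/1
  'f': [0/1 + 1/1*0/1, 0/1 + 1/1*2/5) = [0/1, 2/5)
  'c': [0/1 + 1/1*2/5, 0/1 + 1/1*4/5) = [2/5, 4/5) <- contains code 19/25
  'a': [0/1 + 1/1*4/5, 0/1 + 1/1*1/1) = [4/5, 1/1)
  emit 'c', narrow to [2/5, 4/5)
Step 2: interval [2/5, 4/5), width = 4/5 - 2/5 = 2/5
  'f': [2/5 + 2/5*0/1, 2/5 + 2/5*2/5) = [2/5, 14/25)
  'c': [2/5 + 2/5*2/5, 2/5 + 2/5*4/5) = [14/25, 18/25)
  'a': [2/5 + 2/5*4/5, 2/5 + 2/5*1/1) = [18/25, 4/5) <- contains code 19/25
  emit 'a', narrow to [18/25, 4/5)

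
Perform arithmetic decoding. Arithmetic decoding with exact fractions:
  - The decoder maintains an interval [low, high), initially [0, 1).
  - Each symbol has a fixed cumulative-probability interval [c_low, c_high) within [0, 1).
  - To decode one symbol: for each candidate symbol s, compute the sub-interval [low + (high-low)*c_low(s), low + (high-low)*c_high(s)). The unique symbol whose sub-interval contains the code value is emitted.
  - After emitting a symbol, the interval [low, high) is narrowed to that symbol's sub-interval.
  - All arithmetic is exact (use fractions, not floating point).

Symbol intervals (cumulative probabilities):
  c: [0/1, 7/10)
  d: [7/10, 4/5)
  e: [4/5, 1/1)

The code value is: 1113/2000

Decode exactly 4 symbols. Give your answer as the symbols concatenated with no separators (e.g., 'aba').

Answer: cded

Derivation:
Step 1: interval [0/1, 1/1), width = 1/1 - 0/1 = 1/1
  'c': [0/1 + 1/1*0/1, 0/1 + 1/1*7/10) = [0/1, 7/10) <- contains code 1113/2000
  'd': [0/1 + 1/1*7/10, 0/1 + 1/1*4/5) = [7/10, 4/5)
  'e': [0/1 + 1/1*4/5, 0/1 + 1/1*1/1) = [4/5, 1/1)
  emit 'c', narrow to [0/1, 7/10)
Step 2: interval [0/1, 7/10), width = 7/10 - 0/1 = 7/10
  'c': [0/1 + 7/10*0/1, 0/1 + 7/10*7/10) = [0/1, 49/100)
  'd': [0/1 + 7/10*7/10, 0/1 + 7/10*4/5) = [49/100, 14/25) <- contains code 1113/2000
  'e': [0/1 + 7/10*4/5, 0/1 + 7/10*1/1) = [14/25, 7/10)
  emit 'd', narrow to [49/100, 14/25)
Step 3: interval [49/100, 14/25), width = 14/25 - 49/100 = 7/100
  'c': [49/100 + 7/100*0/1, 49/100 + 7/100*7/10) = [49/100, 539/1000)
  'd': [49/100 + 7/100*7/10, 49/100 + 7/100*4/5) = [539/1000, 273/500)
  'e': [49/100 + 7/100*4/5, 49/100 + 7/100*1/1) = [273/500, 14/25) <- contains code 1113/2000
  emit 'e', narrow to [273/500, 14/25)
Step 4: interval [273/500, 14/25), width = 14/25 - 273/500 = 7/500
  'c': [273/500 + 7/500*0/1, 273/500 + 7/500*7/10) = [273/500, 2779/5000)
  'd': [273/500 + 7/500*7/10, 273/500 + 7/500*4/5) = [2779/5000, 1393/2500) <- contains code 1113/2000
  'e': [273/500 + 7/500*4/5, 273/500 + 7/500*1/1) = [1393/2500, 14/25)
  emit 'd', narrow to [2779/5000, 1393/2500)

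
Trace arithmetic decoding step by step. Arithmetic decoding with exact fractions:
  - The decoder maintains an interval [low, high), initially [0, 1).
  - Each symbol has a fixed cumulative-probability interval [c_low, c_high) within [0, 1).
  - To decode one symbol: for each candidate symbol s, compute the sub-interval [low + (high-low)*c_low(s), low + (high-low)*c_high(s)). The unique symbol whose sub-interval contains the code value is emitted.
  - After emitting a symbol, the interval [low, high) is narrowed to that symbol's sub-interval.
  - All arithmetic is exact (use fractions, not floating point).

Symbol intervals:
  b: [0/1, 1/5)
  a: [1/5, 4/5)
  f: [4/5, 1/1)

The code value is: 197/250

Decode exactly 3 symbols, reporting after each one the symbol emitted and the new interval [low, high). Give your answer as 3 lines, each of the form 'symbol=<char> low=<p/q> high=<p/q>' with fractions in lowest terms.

Answer: symbol=a low=1/5 high=4/5
symbol=f low=17/25 high=4/5
symbol=f low=97/125 high=4/5

Derivation:
Step 1: interval [0/1, 1/1), width = 1/1 - 0/1 = 1/1
  'b': [0/1 + 1/1*0/1, 0/1 + 1/1*1/5) = [0/1, 1/5)
  'a': [0/1 + 1/1*1/5, 0/1 + 1/1*4/5) = [1/5, 4/5) <- contains code 197/250
  'f': [0/1 + 1/1*4/5, 0/1 + 1/1*1/1) = [4/5, 1/1)
  emit 'a', narrow to [1/5, 4/5)
Step 2: interval [1/5, 4/5), width = 4/5 - 1/5 = 3/5
  'b': [1/5 + 3/5*0/1, 1/5 + 3/5*1/5) = [1/5, 8/25)
  'a': [1/5 + 3/5*1/5, 1/5 + 3/5*4/5) = [8/25, 17/25)
  'f': [1/5 + 3/5*4/5, 1/5 + 3/5*1/1) = [17/25, 4/5) <- contains code 197/250
  emit 'f', narrow to [17/25, 4/5)
Step 3: interval [17/25, 4/5), width = 4/5 - 17/25 = 3/25
  'b': [17/25 + 3/25*0/1, 17/25 + 3/25*1/5) = [17/25, 88/125)
  'a': [17/25 + 3/25*1/5, 17/25 + 3/25*4/5) = [88/125, 97/125)
  'f': [17/25 + 3/25*4/5, 17/25 + 3/25*1/1) = [97/125, 4/5) <- contains code 197/250
  emit 'f', narrow to [97/125, 4/5)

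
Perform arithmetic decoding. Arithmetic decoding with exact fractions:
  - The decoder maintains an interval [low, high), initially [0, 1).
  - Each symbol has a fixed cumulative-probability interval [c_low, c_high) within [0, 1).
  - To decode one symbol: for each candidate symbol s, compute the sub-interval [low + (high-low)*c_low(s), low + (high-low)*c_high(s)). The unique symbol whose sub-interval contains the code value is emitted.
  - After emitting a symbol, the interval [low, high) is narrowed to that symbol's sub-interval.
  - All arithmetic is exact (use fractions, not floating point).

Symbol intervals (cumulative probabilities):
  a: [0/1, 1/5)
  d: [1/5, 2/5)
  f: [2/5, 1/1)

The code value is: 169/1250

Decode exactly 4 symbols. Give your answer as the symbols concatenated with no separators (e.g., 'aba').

Answer: affa

Derivation:
Step 1: interval [0/1, 1/1), width = 1/1 - 0/1 = 1/1
  'a': [0/1 + 1/1*0/1, 0/1 + 1/1*1/5) = [0/1, 1/5) <- contains code 169/1250
  'd': [0/1 + 1/1*1/5, 0/1 + 1/1*2/5) = [1/5, 2/5)
  'f': [0/1 + 1/1*2/5, 0/1 + 1/1*1/1) = [2/5, 1/1)
  emit 'a', narrow to [0/1, 1/5)
Step 2: interval [0/1, 1/5), width = 1/5 - 0/1 = 1/5
  'a': [0/1 + 1/5*0/1, 0/1 + 1/5*1/5) = [0/1, 1/25)
  'd': [0/1 + 1/5*1/5, 0/1 + 1/5*2/5) = [1/25, 2/25)
  'f': [0/1 + 1/5*2/5, 0/1 + 1/5*1/1) = [2/25, 1/5) <- contains code 169/1250
  emit 'f', narrow to [2/25, 1/5)
Step 3: interval [2/25, 1/5), width = 1/5 - 2/25 = 3/25
  'a': [2/25 + 3/25*0/1, 2/25 + 3/25*1/5) = [2/25, 13/125)
  'd': [2/25 + 3/25*1/5, 2/25 + 3/25*2/5) = [13/125, 16/125)
  'f': [2/25 + 3/25*2/5, 2/25 + 3/25*1/1) = [16/125, 1/5) <- contains code 169/1250
  emit 'f', narrow to [16/125, 1/5)
Step 4: interval [16/125, 1/5), width = 1/5 - 16/125 = 9/125
  'a': [16/125 + 9/125*0/1, 16/125 + 9/125*1/5) = [16/125, 89/625) <- contains code 169/1250
  'd': [16/125 + 9/125*1/5, 16/125 + 9/125*2/5) = [89/625, 98/625)
  'f': [16/125 + 9/125*2/5, 16/125 + 9/125*1/1) = [98/625, 1/5)
  emit 'a', narrow to [16/125, 89/625)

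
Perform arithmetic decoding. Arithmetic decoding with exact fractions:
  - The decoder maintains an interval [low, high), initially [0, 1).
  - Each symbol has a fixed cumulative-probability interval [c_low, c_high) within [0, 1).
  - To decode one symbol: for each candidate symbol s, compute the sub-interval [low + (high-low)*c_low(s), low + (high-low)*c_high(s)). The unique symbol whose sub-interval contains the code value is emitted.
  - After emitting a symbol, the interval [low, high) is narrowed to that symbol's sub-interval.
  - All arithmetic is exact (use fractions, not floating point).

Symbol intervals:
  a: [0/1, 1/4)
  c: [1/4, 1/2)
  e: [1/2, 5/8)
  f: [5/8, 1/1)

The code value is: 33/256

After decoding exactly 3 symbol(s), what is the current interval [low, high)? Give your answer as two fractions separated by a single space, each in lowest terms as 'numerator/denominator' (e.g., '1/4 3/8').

Answer: 1/8 17/128

Derivation:
Step 1: interval [0/1, 1/1), width = 1/1 - 0/1 = 1/1
  'a': [0/1 + 1/1*0/1, 0/1 + 1/1*1/4) = [0/1, 1/4) <- contains code 33/256
  'c': [0/1 + 1/1*1/4, 0/1 + 1/1*1/2) = [1/4, 1/2)
  'e': [0/1 + 1/1*1/2, 0/1 + 1/1*5/8) = [1/2, 5/8)
  'f': [0/1 + 1/1*5/8, 0/1 + 1/1*1/1) = [5/8, 1/1)
  emit 'a', narrow to [0/1, 1/4)
Step 2: interval [0/1, 1/4), width = 1/4 - 0/1 = 1/4
  'a': [0/1 + 1/4*0/1, 0/1 + 1/4*1/4) = [0/1, 1/16)
  'c': [0/1 + 1/4*1/4, 0/1 + 1/4*1/2) = [1/16, 1/8)
  'e': [0/1 + 1/4*1/2, 0/1 + 1/4*5/8) = [1/8, 5/32) <- contains code 33/256
  'f': [0/1 + 1/4*5/8, 0/1 + 1/4*1/1) = [5/32, 1/4)
  emit 'e', narrow to [1/8, 5/32)
Step 3: interval [1/8, 5/32), width = 5/32 - 1/8 = 1/32
  'a': [1/8 + 1/32*0/1, 1/8 + 1/32*1/4) = [1/8, 17/128) <- contains code 33/256
  'c': [1/8 + 1/32*1/4, 1/8 + 1/32*1/2) = [17/128, 9/64)
  'e': [1/8 + 1/32*1/2, 1/8 + 1/32*5/8) = [9/64, 37/256)
  'f': [1/8 + 1/32*5/8, 1/8 + 1/32*1/1) = [37/256, 5/32)
  emit 'a', narrow to [1/8, 17/128)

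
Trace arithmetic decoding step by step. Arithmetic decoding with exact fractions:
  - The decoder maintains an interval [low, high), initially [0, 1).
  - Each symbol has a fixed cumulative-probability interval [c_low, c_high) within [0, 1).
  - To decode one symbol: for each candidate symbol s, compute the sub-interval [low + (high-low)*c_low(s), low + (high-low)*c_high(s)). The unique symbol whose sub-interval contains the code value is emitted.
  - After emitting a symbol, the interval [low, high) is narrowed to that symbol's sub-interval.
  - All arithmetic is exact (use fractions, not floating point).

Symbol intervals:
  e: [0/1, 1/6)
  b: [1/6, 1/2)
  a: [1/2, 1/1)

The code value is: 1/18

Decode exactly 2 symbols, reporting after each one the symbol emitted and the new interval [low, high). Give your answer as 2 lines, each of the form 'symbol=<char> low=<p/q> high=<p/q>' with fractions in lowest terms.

Answer: symbol=e low=0/1 high=1/6
symbol=b low=1/36 high=1/12

Derivation:
Step 1: interval [0/1, 1/1), width = 1/1 - 0/1 = 1/1
  'e': [0/1 + 1/1*0/1, 0/1 + 1/1*1/6) = [0/1, 1/6) <- contains code 1/18
  'b': [0/1 + 1/1*1/6, 0/1 + 1/1*1/2) = [1/6, 1/2)
  'a': [0/1 + 1/1*1/2, 0/1 + 1/1*1/1) = [1/2, 1/1)
  emit 'e', narrow to [0/1, 1/6)
Step 2: interval [0/1, 1/6), width = 1/6 - 0/1 = 1/6
  'e': [0/1 + 1/6*0/1, 0/1 + 1/6*1/6) = [0/1, 1/36)
  'b': [0/1 + 1/6*1/6, 0/1 + 1/6*1/2) = [1/36, 1/12) <- contains code 1/18
  'a': [0/1 + 1/6*1/2, 0/1 + 1/6*1/1) = [1/12, 1/6)
  emit 'b', narrow to [1/36, 1/12)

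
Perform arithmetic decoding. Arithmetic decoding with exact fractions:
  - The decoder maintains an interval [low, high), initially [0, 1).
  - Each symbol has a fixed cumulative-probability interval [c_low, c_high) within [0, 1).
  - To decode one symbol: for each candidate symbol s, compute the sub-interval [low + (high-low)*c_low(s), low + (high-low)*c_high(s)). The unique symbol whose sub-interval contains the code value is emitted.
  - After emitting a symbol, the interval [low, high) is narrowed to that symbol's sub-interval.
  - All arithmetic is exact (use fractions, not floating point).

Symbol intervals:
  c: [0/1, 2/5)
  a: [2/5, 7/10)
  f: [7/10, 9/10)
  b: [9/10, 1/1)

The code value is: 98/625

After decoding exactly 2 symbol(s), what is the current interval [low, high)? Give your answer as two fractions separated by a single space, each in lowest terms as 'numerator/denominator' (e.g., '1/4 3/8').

Answer: 0/1 4/25

Derivation:
Step 1: interval [0/1, 1/1), width = 1/1 - 0/1 = 1/1
  'c': [0/1 + 1/1*0/1, 0/1 + 1/1*2/5) = [0/1, 2/5) <- contains code 98/625
  'a': [0/1 + 1/1*2/5, 0/1 + 1/1*7/10) = [2/5, 7/10)
  'f': [0/1 + 1/1*7/10, 0/1 + 1/1*9/10) = [7/10, 9/10)
  'b': [0/1 + 1/1*9/10, 0/1 + 1/1*1/1) = [9/10, 1/1)
  emit 'c', narrow to [0/1, 2/5)
Step 2: interval [0/1, 2/5), width = 2/5 - 0/1 = 2/5
  'c': [0/1 + 2/5*0/1, 0/1 + 2/5*2/5) = [0/1, 4/25) <- contains code 98/625
  'a': [0/1 + 2/5*2/5, 0/1 + 2/5*7/10) = [4/25, 7/25)
  'f': [0/1 + 2/5*7/10, 0/1 + 2/5*9/10) = [7/25, 9/25)
  'b': [0/1 + 2/5*9/10, 0/1 + 2/5*1/1) = [9/25, 2/5)
  emit 'c', narrow to [0/1, 4/25)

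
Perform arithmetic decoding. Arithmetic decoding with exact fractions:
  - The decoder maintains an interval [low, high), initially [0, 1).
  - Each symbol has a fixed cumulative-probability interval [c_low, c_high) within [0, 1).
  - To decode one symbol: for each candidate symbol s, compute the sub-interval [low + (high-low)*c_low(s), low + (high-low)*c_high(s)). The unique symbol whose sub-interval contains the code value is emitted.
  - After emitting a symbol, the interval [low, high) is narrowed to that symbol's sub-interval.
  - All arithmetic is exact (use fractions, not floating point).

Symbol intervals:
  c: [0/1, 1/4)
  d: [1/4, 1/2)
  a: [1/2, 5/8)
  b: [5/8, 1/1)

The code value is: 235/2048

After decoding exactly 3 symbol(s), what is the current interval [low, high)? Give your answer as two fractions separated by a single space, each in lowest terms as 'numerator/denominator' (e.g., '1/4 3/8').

Step 1: interval [0/1, 1/1), width = 1/1 - 0/1 = 1/1
  'c': [0/1 + 1/1*0/1, 0/1 + 1/1*1/4) = [0/1, 1/4) <- contains code 235/2048
  'd': [0/1 + 1/1*1/4, 0/1 + 1/1*1/2) = [1/4, 1/2)
  'a': [0/1 + 1/1*1/2, 0/1 + 1/1*5/8) = [1/2, 5/8)
  'b': [0/1 + 1/1*5/8, 0/1 + 1/1*1/1) = [5/8, 1/1)
  emit 'c', narrow to [0/1, 1/4)
Step 2: interval [0/1, 1/4), width = 1/4 - 0/1 = 1/4
  'c': [0/1 + 1/4*0/1, 0/1 + 1/4*1/4) = [0/1, 1/16)
  'd': [0/1 + 1/4*1/4, 0/1 + 1/4*1/2) = [1/16, 1/8) <- contains code 235/2048
  'a': [0/1 + 1/4*1/2, 0/1 + 1/4*5/8) = [1/8, 5/32)
  'b': [0/1 + 1/4*5/8, 0/1 + 1/4*1/1) = [5/32, 1/4)
  emit 'd', narrow to [1/16, 1/8)
Step 3: interval [1/16, 1/8), width = 1/8 - 1/16 = 1/16
  'c': [1/16 + 1/16*0/1, 1/16 + 1/16*1/4) = [1/16, 5/64)
  'd': [1/16 + 1/16*1/4, 1/16 + 1/16*1/2) = [5/64, 3/32)
  'a': [1/16 + 1/16*1/2, 1/16 + 1/16*5/8) = [3/32, 13/128)
  'b': [1/16 + 1/16*5/8, 1/16 + 1/16*1/1) = [13/128, 1/8) <- contains code 235/2048
  emit 'b', narrow to [13/128, 1/8)

Answer: 13/128 1/8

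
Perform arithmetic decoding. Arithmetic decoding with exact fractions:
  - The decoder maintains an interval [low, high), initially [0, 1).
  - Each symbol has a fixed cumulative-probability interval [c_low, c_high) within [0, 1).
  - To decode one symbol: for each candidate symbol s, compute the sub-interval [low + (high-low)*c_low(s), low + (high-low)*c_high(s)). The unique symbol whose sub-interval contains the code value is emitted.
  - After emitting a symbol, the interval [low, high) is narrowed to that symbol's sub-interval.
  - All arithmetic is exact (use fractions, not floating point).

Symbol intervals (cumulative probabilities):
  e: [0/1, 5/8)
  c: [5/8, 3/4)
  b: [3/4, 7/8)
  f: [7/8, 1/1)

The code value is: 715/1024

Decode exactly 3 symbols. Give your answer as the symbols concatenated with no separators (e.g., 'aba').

Step 1: interval [0/1, 1/1), width = 1/1 - 0/1 = 1/1
  'e': [0/1 + 1/1*0/1, 0/1 + 1/1*5/8) = [0/1, 5/8)
  'c': [0/1 + 1/1*5/8, 0/1 + 1/1*3/4) = [5/8, 3/4) <- contains code 715/1024
  'b': [0/1 + 1/1*3/4, 0/1 + 1/1*7/8) = [3/4, 7/8)
  'f': [0/1 + 1/1*7/8, 0/1 + 1/1*1/1) = [7/8, 1/1)
  emit 'c', narrow to [5/8, 3/4)
Step 2: interval [5/8, 3/4), width = 3/4 - 5/8 = 1/8
  'e': [5/8 + 1/8*0/1, 5/8 + 1/8*5/8) = [5/8, 45/64) <- contains code 715/1024
  'c': [5/8 + 1/8*5/8, 5/8 + 1/8*3/4) = [45/64, 23/32)
  'b': [5/8 + 1/8*3/4, 5/8 + 1/8*7/8) = [23/32, 47/64)
  'f': [5/8 + 1/8*7/8, 5/8 + 1/8*1/1) = [47/64, 3/4)
  emit 'e', narrow to [5/8, 45/64)
Step 3: interval [5/8, 45/64), width = 45/64 - 5/8 = 5/64
  'e': [5/8 + 5/64*0/1, 5/8 + 5/64*5/8) = [5/8, 345/512)
  'c': [5/8 + 5/64*5/8, 5/8 + 5/64*3/4) = [345/512, 175/256)
  'b': [5/8 + 5/64*3/4, 5/8 + 5/64*7/8) = [175/256, 355/512)
  'f': [5/8 + 5/64*7/8, 5/8 + 5/64*1/1) = [355/512, 45/64) <- contains code 715/1024
  emit 'f', narrow to [355/512, 45/64)

Answer: cef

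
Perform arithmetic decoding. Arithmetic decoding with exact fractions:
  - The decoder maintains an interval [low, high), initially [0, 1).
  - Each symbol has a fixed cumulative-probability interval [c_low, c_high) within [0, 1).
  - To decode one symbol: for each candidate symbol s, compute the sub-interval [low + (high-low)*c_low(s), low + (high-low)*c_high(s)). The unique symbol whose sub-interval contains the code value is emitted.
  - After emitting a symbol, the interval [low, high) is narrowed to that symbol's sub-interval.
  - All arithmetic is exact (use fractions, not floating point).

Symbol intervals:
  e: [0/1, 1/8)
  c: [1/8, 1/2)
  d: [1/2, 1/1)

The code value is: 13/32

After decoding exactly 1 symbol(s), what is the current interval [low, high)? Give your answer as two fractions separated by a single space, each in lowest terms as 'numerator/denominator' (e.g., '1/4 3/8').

Answer: 1/8 1/2

Derivation:
Step 1: interval [0/1, 1/1), width = 1/1 - 0/1 = 1/1
  'e': [0/1 + 1/1*0/1, 0/1 + 1/1*1/8) = [0/1, 1/8)
  'c': [0/1 + 1/1*1/8, 0/1 + 1/1*1/2) = [1/8, 1/2) <- contains code 13/32
  'd': [0/1 + 1/1*1/2, 0/1 + 1/1*1/1) = [1/2, 1/1)
  emit 'c', narrow to [1/8, 1/2)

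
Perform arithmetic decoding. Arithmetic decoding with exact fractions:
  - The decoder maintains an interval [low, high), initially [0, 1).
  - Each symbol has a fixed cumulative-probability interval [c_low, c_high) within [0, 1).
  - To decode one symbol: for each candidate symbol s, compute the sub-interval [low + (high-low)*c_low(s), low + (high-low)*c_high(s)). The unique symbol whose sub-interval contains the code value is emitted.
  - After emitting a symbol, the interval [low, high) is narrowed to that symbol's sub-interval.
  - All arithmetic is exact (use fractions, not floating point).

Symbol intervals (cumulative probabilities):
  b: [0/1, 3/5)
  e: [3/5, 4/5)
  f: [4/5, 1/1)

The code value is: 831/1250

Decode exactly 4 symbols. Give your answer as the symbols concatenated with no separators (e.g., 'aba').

Step 1: interval [0/1, 1/1), width = 1/1 - 0/1 = 1/1
  'b': [0/1 + 1/1*0/1, 0/1 + 1/1*3/5) = [0/1, 3/5)
  'e': [0/1 + 1/1*3/5, 0/1 + 1/1*4/5) = [3/5, 4/5) <- contains code 831/1250
  'f': [0/1 + 1/1*4/5, 0/1 + 1/1*1/1) = [4/5, 1/1)
  emit 'e', narrow to [3/5, 4/5)
Step 2: interval [3/5, 4/5), width = 4/5 - 3/5 = 1/5
  'b': [3/5 + 1/5*0/1, 3/5 + 1/5*3/5) = [3/5, 18/25) <- contains code 831/1250
  'e': [3/5 + 1/5*3/5, 3/5 + 1/5*4/5) = [18/25, 19/25)
  'f': [3/5 + 1/5*4/5, 3/5 + 1/5*1/1) = [19/25, 4/5)
  emit 'b', narrow to [3/5, 18/25)
Step 3: interval [3/5, 18/25), width = 18/25 - 3/5 = 3/25
  'b': [3/5 + 3/25*0/1, 3/5 + 3/25*3/5) = [3/5, 84/125) <- contains code 831/1250
  'e': [3/5 + 3/25*3/5, 3/5 + 3/25*4/5) = [84/125, 87/125)
  'f': [3/5 + 3/25*4/5, 3/5 + 3/25*1/1) = [87/125, 18/25)
  emit 'b', narrow to [3/5, 84/125)
Step 4: interval [3/5, 84/125), width = 84/125 - 3/5 = 9/125
  'b': [3/5 + 9/125*0/1, 3/5 + 9/125*3/5) = [3/5, 402/625)
  'e': [3/5 + 9/125*3/5, 3/5 + 9/125*4/5) = [402/625, 411/625)
  'f': [3/5 + 9/125*4/5, 3/5 + 9/125*1/1) = [411/625, 84/125) <- contains code 831/1250
  emit 'f', narrow to [411/625, 84/125)

Answer: ebbf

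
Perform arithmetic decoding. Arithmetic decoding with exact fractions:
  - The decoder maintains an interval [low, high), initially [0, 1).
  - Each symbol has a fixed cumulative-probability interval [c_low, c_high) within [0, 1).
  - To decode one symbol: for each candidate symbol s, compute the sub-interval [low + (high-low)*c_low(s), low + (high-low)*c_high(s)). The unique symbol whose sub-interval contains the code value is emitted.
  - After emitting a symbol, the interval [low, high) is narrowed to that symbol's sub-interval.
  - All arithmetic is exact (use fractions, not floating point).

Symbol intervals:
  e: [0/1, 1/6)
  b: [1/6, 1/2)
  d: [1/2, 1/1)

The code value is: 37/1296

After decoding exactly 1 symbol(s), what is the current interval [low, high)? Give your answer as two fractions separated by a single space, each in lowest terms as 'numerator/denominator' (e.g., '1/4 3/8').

Answer: 0/1 1/6

Derivation:
Step 1: interval [0/1, 1/1), width = 1/1 - 0/1 = 1/1
  'e': [0/1 + 1/1*0/1, 0/1 + 1/1*1/6) = [0/1, 1/6) <- contains code 37/1296
  'b': [0/1 + 1/1*1/6, 0/1 + 1/1*1/2) = [1/6, 1/2)
  'd': [0/1 + 1/1*1/2, 0/1 + 1/1*1/1) = [1/2, 1/1)
  emit 'e', narrow to [0/1, 1/6)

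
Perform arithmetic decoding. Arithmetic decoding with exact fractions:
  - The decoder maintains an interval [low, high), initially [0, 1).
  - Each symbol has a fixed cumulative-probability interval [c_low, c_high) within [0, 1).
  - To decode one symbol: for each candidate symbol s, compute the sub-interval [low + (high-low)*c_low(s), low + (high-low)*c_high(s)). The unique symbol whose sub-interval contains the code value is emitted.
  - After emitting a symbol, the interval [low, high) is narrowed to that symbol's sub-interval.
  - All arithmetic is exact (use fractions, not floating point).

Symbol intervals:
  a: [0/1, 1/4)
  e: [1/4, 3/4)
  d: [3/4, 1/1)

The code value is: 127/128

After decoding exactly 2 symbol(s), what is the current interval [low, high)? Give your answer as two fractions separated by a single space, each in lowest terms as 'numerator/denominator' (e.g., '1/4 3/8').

Answer: 15/16 1/1

Derivation:
Step 1: interval [0/1, 1/1), width = 1/1 - 0/1 = 1/1
  'a': [0/1 + 1/1*0/1, 0/1 + 1/1*1/4) = [0/1, 1/4)
  'e': [0/1 + 1/1*1/4, 0/1 + 1/1*3/4) = [1/4, 3/4)
  'd': [0/1 + 1/1*3/4, 0/1 + 1/1*1/1) = [3/4, 1/1) <- contains code 127/128
  emit 'd', narrow to [3/4, 1/1)
Step 2: interval [3/4, 1/1), width = 1/1 - 3/4 = 1/4
  'a': [3/4 + 1/4*0/1, 3/4 + 1/4*1/4) = [3/4, 13/16)
  'e': [3/4 + 1/4*1/4, 3/4 + 1/4*3/4) = [13/16, 15/16)
  'd': [3/4 + 1/4*3/4, 3/4 + 1/4*1/1) = [15/16, 1/1) <- contains code 127/128
  emit 'd', narrow to [15/16, 1/1)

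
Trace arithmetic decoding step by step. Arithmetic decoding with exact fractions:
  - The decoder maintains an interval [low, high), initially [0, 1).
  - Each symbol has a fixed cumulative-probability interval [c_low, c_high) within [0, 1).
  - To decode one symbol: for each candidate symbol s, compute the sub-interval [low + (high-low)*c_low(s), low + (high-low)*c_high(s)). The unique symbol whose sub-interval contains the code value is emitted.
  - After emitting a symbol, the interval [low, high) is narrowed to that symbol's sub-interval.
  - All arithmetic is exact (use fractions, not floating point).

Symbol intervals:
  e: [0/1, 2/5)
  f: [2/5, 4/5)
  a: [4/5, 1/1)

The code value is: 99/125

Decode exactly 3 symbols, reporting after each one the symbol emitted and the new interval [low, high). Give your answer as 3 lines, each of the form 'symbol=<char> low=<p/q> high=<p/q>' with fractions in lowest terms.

Step 1: interval [0/1, 1/1), width = 1/1 - 0/1 = 1/1
  'e': [0/1 + 1/1*0/1, 0/1 + 1/1*2/5) = [0/1, 2/5)
  'f': [0/1 + 1/1*2/5, 0/1 + 1/1*4/5) = [2/5, 4/5) <- contains code 99/125
  'a': [0/1 + 1/1*4/5, 0/1 + 1/1*1/1) = [4/5, 1/1)
  emit 'f', narrow to [2/5, 4/5)
Step 2: interval [2/5, 4/5), width = 4/5 - 2/5 = 2/5
  'e': [2/5 + 2/5*0/1, 2/5 + 2/5*2/5) = [2/5, 14/25)
  'f': [2/5 + 2/5*2/5, 2/5 + 2/5*4/5) = [14/25, 18/25)
  'a': [2/5 + 2/5*4/5, 2/5 + 2/5*1/1) = [18/25, 4/5) <- contains code 99/125
  emit 'a', narrow to [18/25, 4/5)
Step 3: interval [18/25, 4/5), width = 4/5 - 18/25 = 2/25
  'e': [18/25 + 2/25*0/1, 18/25 + 2/25*2/5) = [18/25, 94/125)
  'f': [18/25 + 2/25*2/5, 18/25 + 2/25*4/5) = [94/125, 98/125)
  'a': [18/25 + 2/25*4/5, 18/25 + 2/25*1/1) = [98/125, 4/5) <- contains code 99/125
  emit 'a', narrow to [98/125, 4/5)

Answer: symbol=f low=2/5 high=4/5
symbol=a low=18/25 high=4/5
symbol=a low=98/125 high=4/5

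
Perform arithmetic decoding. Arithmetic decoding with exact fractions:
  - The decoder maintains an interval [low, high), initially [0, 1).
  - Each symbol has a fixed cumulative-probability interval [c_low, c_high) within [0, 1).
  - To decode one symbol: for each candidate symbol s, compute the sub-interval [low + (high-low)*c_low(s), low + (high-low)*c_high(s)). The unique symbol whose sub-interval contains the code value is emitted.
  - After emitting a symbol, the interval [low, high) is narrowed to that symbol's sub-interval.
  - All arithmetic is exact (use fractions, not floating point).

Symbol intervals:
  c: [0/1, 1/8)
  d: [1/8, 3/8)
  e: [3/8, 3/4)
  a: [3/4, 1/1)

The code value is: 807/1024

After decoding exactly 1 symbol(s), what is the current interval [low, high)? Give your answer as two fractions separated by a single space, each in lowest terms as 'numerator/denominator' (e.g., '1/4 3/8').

Answer: 3/4 1/1

Derivation:
Step 1: interval [0/1, 1/1), width = 1/1 - 0/1 = 1/1
  'c': [0/1 + 1/1*0/1, 0/1 + 1/1*1/8) = [0/1, 1/8)
  'd': [0/1 + 1/1*1/8, 0/1 + 1/1*3/8) = [1/8, 3/8)
  'e': [0/1 + 1/1*3/8, 0/1 + 1/1*3/4) = [3/8, 3/4)
  'a': [0/1 + 1/1*3/4, 0/1 + 1/1*1/1) = [3/4, 1/1) <- contains code 807/1024
  emit 'a', narrow to [3/4, 1/1)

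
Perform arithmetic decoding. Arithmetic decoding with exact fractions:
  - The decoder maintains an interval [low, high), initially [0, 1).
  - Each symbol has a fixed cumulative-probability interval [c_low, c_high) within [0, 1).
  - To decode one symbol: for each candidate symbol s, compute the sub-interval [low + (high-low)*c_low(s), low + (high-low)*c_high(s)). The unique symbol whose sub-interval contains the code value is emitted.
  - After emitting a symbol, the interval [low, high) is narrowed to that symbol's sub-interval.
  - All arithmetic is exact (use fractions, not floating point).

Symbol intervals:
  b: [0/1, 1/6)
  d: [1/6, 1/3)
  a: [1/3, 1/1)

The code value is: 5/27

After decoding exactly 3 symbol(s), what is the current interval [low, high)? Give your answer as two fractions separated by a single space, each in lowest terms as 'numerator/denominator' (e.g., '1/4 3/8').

Step 1: interval [0/1, 1/1), width = 1/1 - 0/1 = 1/1
  'b': [0/1 + 1/1*0/1, 0/1 + 1/1*1/6) = [0/1, 1/6)
  'd': [0/1 + 1/1*1/6, 0/1 + 1/1*1/3) = [1/6, 1/3) <- contains code 5/27
  'a': [0/1 + 1/1*1/3, 0/1 + 1/1*1/1) = [1/3, 1/1)
  emit 'd', narrow to [1/6, 1/3)
Step 2: interval [1/6, 1/3), width = 1/3 - 1/6 = 1/6
  'b': [1/6 + 1/6*0/1, 1/6 + 1/6*1/6) = [1/6, 7/36) <- contains code 5/27
  'd': [1/6 + 1/6*1/6, 1/6 + 1/6*1/3) = [7/36, 2/9)
  'a': [1/6 + 1/6*1/3, 1/6 + 1/6*1/1) = [2/9, 1/3)
  emit 'b', narrow to [1/6, 7/36)
Step 3: interval [1/6, 7/36), width = 7/36 - 1/6 = 1/36
  'b': [1/6 + 1/36*0/1, 1/6 + 1/36*1/6) = [1/6, 37/216)
  'd': [1/6 + 1/36*1/6, 1/6 + 1/36*1/3) = [37/216, 19/108)
  'a': [1/6 + 1/36*1/3, 1/6 + 1/36*1/1) = [19/108, 7/36) <- contains code 5/27
  emit 'a', narrow to [19/108, 7/36)

Answer: 19/108 7/36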